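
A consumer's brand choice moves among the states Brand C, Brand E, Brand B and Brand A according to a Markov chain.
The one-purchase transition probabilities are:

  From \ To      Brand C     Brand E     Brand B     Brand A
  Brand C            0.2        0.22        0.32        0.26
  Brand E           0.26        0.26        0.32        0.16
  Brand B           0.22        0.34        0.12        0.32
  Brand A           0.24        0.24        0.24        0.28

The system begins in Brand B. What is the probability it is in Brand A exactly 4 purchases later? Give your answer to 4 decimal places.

Propagate the distribution vector 4 purchases from Brand B.
After 0 purchases: (0.0000, 0.0000, 1.0000, 0.0000)
After 1 purchase: (0.2200, 0.3400, 0.1200, 0.3200)
After 2 purchases: (0.2356, 0.2544, 0.2704, 0.2396)
After 3 purchases: (0.2303, 0.2674, 0.2468, 0.2556)
After 4 purchases: (0.2312, 0.2654, 0.2502, 0.2532)
P(in Brand A after 4 purchases) = 0.2532

0.2532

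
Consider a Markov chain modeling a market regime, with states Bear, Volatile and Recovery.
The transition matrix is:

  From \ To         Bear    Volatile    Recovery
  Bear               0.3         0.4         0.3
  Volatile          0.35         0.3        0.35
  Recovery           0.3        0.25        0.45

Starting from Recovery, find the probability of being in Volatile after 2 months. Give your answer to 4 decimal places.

Sum over the intermediate state after 1 month:
P = P(Recovery→Bear)·P(Bear→Volatile) + P(Recovery→Volatile)·P(Volatile→Volatile) + P(Recovery→Recovery)·P(Recovery→Volatile)
  = 0.3×0.4 + 0.25×0.3 + 0.45×0.25
  = 0.1200 + 0.0750 + 0.1125 = 0.3075

0.3075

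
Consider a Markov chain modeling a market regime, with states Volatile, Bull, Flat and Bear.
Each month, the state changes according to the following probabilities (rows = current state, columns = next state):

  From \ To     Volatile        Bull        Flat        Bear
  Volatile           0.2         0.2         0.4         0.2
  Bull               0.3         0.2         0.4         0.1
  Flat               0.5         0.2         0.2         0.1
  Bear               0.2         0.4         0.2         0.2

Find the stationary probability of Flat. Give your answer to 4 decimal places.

0.3090

Let the stationary distribution be π with π = πP and π_1 + π_2 + π_3 + π_4 = 1.
π_1 = 0.2·π_1 + 0.3·π_2 + 0.5·π_3 + 0.2·π_4
π_2 = 0.2·π_1 + 0.2·π_2 + 0.2·π_3 + 0.4·π_4
π_3 = 0.4·π_1 + 0.4·π_2 + 0.2·π_3 + 0.2·π_4
Solving with the normalization constraint gives π = (0.3156, 0.2292, 0.3090, 0.1462).
So the stationary probability of Flat is 0.3090.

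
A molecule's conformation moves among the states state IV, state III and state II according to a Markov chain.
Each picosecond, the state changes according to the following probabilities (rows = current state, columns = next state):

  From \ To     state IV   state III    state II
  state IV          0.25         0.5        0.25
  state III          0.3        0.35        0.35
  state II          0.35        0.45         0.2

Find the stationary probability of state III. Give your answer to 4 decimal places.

Let the stationary distribution be π with π = πP and π_1 + π_2 + π_3 = 1.
π_1 = 0.25·π_1 + 0.3·π_2 + 0.35·π_3
π_2 = 0.5·π_1 + 0.35·π_2 + 0.45·π_3
Solving with the normalization constraint gives π = (0.2990, 0.4227, 0.2784).
So the stationary probability of state III is 0.4227.

0.4227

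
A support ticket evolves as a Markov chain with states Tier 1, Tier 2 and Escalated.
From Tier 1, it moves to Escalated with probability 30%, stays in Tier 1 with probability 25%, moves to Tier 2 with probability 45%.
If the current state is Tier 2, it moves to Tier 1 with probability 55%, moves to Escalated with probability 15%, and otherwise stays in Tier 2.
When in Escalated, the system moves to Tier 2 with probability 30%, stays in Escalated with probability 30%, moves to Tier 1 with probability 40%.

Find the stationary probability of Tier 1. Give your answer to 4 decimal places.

Let the stationary distribution be π with π = πP and π_1 + π_2 + π_3 = 1.
π_1 = 0.25·π_1 + 0.55·π_2 + 0.4·π_3
π_2 = 0.45·π_1 + 0.3·π_2 + 0.3·π_3
Solving with the normalization constraint gives π = (0.3947, 0.3592, 0.2461).
So the stationary probability of Tier 1 is 0.3947.

0.3947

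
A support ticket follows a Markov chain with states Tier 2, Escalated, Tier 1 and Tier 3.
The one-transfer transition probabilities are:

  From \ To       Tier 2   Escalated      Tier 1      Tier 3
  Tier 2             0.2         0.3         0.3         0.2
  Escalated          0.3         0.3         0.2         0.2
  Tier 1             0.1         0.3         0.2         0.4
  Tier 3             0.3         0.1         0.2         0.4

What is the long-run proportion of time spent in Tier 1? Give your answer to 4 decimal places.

0.2232

Let the stationary distribution be π with π = πP and π_1 + π_2 + π_3 + π_4 = 1.
π_1 = 0.2·π_1 + 0.3·π_2 + 0.1·π_3 + 0.3·π_4
π_2 = 0.3·π_1 + 0.3·π_2 + 0.3·π_3 + 0.1·π_4
π_3 = 0.3·π_1 + 0.2·π_2 + 0.2·π_3 + 0.2·π_4
Solving with the normalization constraint gives π = (0.2321, 0.2388, 0.2232, 0.3058).
So the stationary probability of Tier 1 is 0.2232.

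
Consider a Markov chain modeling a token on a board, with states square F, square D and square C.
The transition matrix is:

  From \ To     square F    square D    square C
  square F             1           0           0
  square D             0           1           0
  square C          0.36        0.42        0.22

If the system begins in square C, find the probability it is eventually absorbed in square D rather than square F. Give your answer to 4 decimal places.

0.5385

Let h(s) be the probability of absorption at square D starting from transient state s. Then h(square D) = 1 and h(square F) = 0. By first-step analysis:
h(square C) = 0.36·0 + 0.42·1 + 0.22·h(square C)
Solving: h(square C) = 0.5385.
Starting from square C, the probability is 0.5385.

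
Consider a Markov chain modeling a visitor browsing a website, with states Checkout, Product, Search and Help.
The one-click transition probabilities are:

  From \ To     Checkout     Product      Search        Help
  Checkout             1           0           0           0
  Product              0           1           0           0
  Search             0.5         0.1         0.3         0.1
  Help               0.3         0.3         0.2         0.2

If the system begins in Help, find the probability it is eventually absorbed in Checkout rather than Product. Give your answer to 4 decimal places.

Let h(s) be the probability of absorption at Checkout starting from transient state s. Then h(Checkout) = 1 and h(Product) = 0. By first-step analysis:
h(Search) = 0.5·1 + 0.1·0 + 0.3·h(Search) + 0.1·h(Help)
h(Help) = 0.3·1 + 0.3·0 + 0.2·h(Search) + 0.2·h(Help)
Solving: h(Search) = 0.7963, h(Help) = 0.5741.
Starting from Help, the probability is 0.5741.

0.5741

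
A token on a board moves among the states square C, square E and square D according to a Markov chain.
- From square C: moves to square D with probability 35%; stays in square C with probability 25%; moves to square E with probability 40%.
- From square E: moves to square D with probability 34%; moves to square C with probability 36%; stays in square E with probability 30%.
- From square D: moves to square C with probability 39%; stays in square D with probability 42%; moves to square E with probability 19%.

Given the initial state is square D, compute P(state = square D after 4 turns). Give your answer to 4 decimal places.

0.3732

Propagate the distribution vector 4 turns from square D.
After 0 turns: (0.0000, 0.0000, 1.0000)
After 1 turn: (0.3900, 0.1900, 0.4200)
After 2 turns: (0.3297, 0.2928, 0.3775)
After 3 turns: (0.3351, 0.2914, 0.3735)
After 4 turns: (0.3343, 0.2924, 0.3732)
P(in square D after 4 turns) = 0.3732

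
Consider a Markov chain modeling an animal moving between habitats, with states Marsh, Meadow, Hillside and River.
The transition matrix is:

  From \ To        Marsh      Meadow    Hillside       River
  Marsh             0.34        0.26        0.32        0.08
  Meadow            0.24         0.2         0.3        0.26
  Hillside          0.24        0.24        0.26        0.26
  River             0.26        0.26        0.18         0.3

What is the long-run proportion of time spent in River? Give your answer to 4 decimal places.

Let the stationary distribution be π with π = πP and π_1 + π_2 + π_3 + π_4 = 1.
π_1 = 0.34·π_1 + 0.24·π_2 + 0.24·π_3 + 0.26·π_4
π_2 = 0.26·π_1 + 0.2·π_2 + 0.24·π_3 + 0.26·π_4
π_3 = 0.32·π_1 + 0.3·π_2 + 0.26·π_3 + 0.18·π_4
Solving with the normalization constraint gives π = (0.2716, 0.2402, 0.2683, 0.2199).
So the stationary probability of River is 0.2199.

0.2199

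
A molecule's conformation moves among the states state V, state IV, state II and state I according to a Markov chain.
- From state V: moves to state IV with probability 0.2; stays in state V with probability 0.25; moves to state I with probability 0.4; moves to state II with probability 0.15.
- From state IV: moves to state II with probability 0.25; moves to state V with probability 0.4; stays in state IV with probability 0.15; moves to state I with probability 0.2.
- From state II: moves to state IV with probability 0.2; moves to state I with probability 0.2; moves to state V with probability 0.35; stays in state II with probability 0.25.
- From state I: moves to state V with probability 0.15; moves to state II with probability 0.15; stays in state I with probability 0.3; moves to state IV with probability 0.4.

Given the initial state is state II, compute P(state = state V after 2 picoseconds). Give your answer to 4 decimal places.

Propagate the distribution vector 2 picoseconds from state II.
After 0 picoseconds: (0.0000, 0.0000, 1.0000, 0.0000)
After 1 picosecond: (0.3500, 0.2000, 0.2500, 0.2000)
After 2 picoseconds: (0.2850, 0.2300, 0.1950, 0.2900)
P(in state V after 2 picoseconds) = 0.2850

0.2850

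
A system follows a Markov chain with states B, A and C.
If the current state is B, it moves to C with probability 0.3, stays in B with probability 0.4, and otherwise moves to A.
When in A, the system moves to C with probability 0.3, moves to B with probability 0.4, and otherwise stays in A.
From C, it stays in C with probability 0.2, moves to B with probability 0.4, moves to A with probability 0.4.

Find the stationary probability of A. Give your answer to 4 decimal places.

0.3273

Let the stationary distribution be π with π = πP and π_1 + π_2 + π_3 = 1.
π_1 = 0.4·π_1 + 0.4·π_2 + 0.4·π_3
π_2 = 0.3·π_1 + 0.3·π_2 + 0.4·π_3
Solving with the normalization constraint gives π = (0.4000, 0.3273, 0.2727).
So the stationary probability of A is 0.3273.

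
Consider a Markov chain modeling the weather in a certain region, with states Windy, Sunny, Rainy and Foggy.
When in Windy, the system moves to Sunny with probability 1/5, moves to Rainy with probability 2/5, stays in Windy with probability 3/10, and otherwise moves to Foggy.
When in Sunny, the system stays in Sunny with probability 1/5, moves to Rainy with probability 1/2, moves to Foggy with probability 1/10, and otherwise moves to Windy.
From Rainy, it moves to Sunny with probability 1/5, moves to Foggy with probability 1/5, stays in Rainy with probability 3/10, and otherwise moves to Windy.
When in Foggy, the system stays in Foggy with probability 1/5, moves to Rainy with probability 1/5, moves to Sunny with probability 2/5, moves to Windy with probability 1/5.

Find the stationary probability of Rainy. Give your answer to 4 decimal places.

Let the stationary distribution be π with π = πP and π_1 + π_2 + π_3 + π_4 = 1.
π_1 = 0.3·π_1 + 0.2·π_2 + 0.3·π_3 + 0.2·π_4
π_2 = 0.2·π_1 + 0.2·π_2 + 0.2·π_3 + 0.4·π_4
π_3 = 0.4·π_1 + 0.5·π_2 + 0.3·π_3 + 0.2·π_4
Solving with the normalization constraint gives π = (0.2619, 0.2302, 0.3571, 0.1508).
So the stationary probability of Rainy is 0.3571.

0.3571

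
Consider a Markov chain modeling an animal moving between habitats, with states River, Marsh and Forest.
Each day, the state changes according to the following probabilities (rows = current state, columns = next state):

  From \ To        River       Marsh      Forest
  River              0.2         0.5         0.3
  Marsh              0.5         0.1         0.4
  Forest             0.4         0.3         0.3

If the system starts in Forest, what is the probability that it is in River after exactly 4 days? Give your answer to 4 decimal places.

0.3582

Propagate the distribution vector 4 days from Forest.
After 0 days: (0.0000, 0.0000, 1.0000)
After 1 day: (0.4000, 0.3000, 0.3000)
After 2 days: (0.3500, 0.3200, 0.3300)
After 3 days: (0.3620, 0.3060, 0.3320)
After 4 days: (0.3582, 0.3112, 0.3306)
P(in River after 4 days) = 0.3582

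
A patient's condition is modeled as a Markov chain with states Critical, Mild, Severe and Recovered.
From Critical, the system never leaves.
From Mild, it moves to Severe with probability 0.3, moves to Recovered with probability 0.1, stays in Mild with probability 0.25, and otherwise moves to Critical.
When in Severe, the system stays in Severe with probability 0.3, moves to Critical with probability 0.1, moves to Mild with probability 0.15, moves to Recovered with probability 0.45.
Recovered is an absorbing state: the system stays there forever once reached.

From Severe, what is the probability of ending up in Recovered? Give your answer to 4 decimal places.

0.7344

Let h(s) be the probability of absorption at Recovered starting from transient state s. Then h(Recovered) = 1 and h(Critical) = 0. By first-step analysis:
h(Mild) = 0.35·0 + 0.25·h(Mild) + 0.3·h(Severe) + 0.1·1
h(Severe) = 0.1·0 + 0.15·h(Mild) + 0.3·h(Severe) + 0.45·1
Solving: h(Mild) = 0.4271, h(Severe) = 0.7344.
Starting from Severe, the probability is 0.7344.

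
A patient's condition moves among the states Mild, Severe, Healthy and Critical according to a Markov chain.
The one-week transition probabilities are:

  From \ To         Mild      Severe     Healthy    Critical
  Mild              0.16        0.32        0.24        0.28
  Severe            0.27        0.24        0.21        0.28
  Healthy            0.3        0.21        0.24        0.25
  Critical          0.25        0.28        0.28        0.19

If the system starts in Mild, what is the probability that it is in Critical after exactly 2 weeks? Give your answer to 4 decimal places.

Propagate the distribution vector 2 weeks from Mild.
After 0 weeks: (1.0000, 0.0000, 0.0000, 0.0000)
After 1 week: (0.1600, 0.3200, 0.2400, 0.2800)
After 2 weeks: (0.2540, 0.2568, 0.2416, 0.2476)
P(in Critical after 2 weeks) = 0.2476

0.2476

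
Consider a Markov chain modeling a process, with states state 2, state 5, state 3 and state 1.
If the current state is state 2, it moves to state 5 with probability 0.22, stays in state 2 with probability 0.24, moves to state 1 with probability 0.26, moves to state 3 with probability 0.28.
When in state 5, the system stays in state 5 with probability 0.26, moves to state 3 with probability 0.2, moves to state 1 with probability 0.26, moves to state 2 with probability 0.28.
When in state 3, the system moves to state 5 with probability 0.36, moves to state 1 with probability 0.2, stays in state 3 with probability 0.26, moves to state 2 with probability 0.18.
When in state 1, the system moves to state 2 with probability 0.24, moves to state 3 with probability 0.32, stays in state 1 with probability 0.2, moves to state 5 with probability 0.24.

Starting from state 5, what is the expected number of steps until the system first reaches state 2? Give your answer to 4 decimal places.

4.0567

Let t(s) be the expected number of steps to first reach state 2 from state s, with t(state 2) = 0. Conditioning on the first step:
t(state 5) = 1 + 0.26·t(state 5) + 0.2·t(state 3) + 0.26·t(state 1)
t(state 3) = 1 + 0.36·t(state 5) + 0.26·t(state 3) + 0.2·t(state 1)
t(state 1) = 1 + 0.24·t(state 5) + 0.32·t(state 3) + 0.2·t(state 1)
Solving: t(state 5) = 4.0567, t(state 3) = 4.4755, t(state 1) = 4.2572.
Expected steps from state 5 to state 2: 4.0567.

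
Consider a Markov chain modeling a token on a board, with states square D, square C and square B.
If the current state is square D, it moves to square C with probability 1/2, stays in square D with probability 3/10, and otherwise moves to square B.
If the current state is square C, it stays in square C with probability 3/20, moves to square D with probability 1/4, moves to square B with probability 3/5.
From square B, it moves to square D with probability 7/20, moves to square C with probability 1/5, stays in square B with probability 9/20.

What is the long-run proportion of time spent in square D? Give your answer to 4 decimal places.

Let the stationary distribution be π with π = πP and π_1 + π_2 + π_3 = 1.
π_1 = 0.3·π_1 + 0.25·π_2 + 0.35·π_3
π_2 = 0.5·π_1 + 0.15·π_2 + 0.2·π_3
Solving with the normalization constraint gives π = (0.3068, 0.2781, 0.4150).
So the stationary probability of square D is 0.3068.

0.3068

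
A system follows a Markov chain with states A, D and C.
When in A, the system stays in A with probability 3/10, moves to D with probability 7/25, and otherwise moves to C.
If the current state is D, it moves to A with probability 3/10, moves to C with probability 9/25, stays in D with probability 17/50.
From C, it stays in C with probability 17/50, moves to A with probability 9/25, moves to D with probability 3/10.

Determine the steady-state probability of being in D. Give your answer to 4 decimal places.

Let the stationary distribution be π with π = πP and π_1 + π_2 + π_3 = 1.
π_1 = 0.3·π_1 + 0.3·π_2 + 0.36·π_3
π_2 = 0.28·π_1 + 0.34·π_2 + 0.3·π_3
Solving with the normalization constraint gives π = (0.3223, 0.3058, 0.3719).
So the stationary probability of D is 0.3058.

0.3058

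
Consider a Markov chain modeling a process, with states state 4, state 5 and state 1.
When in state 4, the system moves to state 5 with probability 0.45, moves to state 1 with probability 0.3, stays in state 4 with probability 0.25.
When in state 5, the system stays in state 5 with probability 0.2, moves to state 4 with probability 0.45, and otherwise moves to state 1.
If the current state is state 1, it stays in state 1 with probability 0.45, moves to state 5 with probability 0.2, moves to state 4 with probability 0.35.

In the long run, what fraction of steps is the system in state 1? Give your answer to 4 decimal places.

Let the stationary distribution be π with π = πP and π_1 + π_2 + π_3 = 1.
π_1 = 0.25·π_1 + 0.45·π_2 + 0.35·π_3
π_2 = 0.45·π_1 + 0.2·π_2 + 0.2·π_3
Solving with the normalization constraint gives π = (0.3442, 0.2860, 0.3698).
So the stationary probability of state 1 is 0.3698.

0.3698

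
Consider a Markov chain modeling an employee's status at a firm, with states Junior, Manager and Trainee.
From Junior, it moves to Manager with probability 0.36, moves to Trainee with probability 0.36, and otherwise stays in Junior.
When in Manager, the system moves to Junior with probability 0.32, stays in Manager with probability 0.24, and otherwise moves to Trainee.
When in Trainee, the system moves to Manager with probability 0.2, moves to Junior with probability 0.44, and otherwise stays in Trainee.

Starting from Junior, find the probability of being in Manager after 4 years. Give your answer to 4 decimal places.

0.2671

Propagate the distribution vector 4 years from Junior.
After 0 years: (1.0000, 0.0000, 0.0000)
After 1 year: (0.2800, 0.3600, 0.3600)
After 2 years: (0.3520, 0.2592, 0.3888)
After 3 years: (0.3526, 0.2667, 0.3807)
After 4 years: (0.3516, 0.2671, 0.3813)
P(in Manager after 4 years) = 0.2671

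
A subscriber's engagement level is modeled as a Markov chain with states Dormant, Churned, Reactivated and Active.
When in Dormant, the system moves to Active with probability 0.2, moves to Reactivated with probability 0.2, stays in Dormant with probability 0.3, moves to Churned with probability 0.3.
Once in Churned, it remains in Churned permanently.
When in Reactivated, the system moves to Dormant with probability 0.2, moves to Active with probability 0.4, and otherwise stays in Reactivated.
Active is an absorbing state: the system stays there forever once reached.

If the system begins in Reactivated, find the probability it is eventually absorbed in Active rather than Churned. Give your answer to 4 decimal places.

0.8421

Let h(s) be the probability of absorption at Active starting from transient state s. Then h(Active) = 1 and h(Churned) = 0. By first-step analysis:
h(Dormant) = 0.3·h(Dormant) + 0.3·0 + 0.2·h(Reactivated) + 0.2·1
h(Reactivated) = 0.2·h(Dormant) + 0.4·h(Reactivated) + 0.4·1
Solving: h(Dormant) = 0.5263, h(Reactivated) = 0.8421.
Starting from Reactivated, the probability is 0.8421.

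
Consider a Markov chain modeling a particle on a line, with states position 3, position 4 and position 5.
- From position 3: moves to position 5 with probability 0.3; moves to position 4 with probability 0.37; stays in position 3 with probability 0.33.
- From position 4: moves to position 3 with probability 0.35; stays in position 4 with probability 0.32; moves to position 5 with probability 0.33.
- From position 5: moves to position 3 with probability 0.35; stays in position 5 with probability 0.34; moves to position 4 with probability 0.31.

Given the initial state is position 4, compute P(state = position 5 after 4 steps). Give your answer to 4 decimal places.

0.3229

Propagate the distribution vector 4 steps from position 4.
After 0 steps: (0.0000, 1.0000, 0.0000)
After 1 step: (0.3500, 0.3200, 0.3300)
After 2 steps: (0.3430, 0.3342, 0.3228)
After 3 steps: (0.3431, 0.3339, 0.3229)
After 4 steps: (0.3431, 0.3339, 0.3229)
P(in position 5 after 4 steps) = 0.3229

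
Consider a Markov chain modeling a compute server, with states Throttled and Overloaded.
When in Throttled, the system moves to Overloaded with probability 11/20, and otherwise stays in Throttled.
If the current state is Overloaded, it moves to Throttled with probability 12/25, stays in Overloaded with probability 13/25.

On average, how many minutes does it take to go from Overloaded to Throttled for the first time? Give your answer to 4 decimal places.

Let t(s) be the expected number of minutes to first reach Throttled from state s, with t(Throttled) = 0. Conditioning on the first minute:
t(Overloaded) = 1 + 0.52·t(Overloaded)
Solving: t(Overloaded) = 2.0833.
Expected minutes from Overloaded to Throttled: 2.0833.

2.0833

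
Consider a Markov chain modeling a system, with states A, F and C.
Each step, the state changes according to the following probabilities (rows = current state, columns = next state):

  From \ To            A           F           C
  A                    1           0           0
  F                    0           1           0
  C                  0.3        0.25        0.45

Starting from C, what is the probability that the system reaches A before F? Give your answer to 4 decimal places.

0.5455

Let h(s) be the probability of absorption at A starting from transient state s. Then h(A) = 1 and h(F) = 0. By first-step analysis:
h(C) = 0.3·1 + 0.25·0 + 0.45·h(C)
Solving: h(C) = 0.5455.
Starting from C, the probability is 0.5455.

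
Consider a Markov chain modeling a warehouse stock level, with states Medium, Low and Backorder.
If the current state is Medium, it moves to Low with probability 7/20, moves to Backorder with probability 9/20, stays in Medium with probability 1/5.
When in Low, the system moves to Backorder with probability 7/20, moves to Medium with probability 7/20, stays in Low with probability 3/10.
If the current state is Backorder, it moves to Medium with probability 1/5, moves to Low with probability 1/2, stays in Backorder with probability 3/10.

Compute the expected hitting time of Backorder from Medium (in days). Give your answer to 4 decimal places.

2.4000

Let t(s) be the expected number of days to first reach Backorder from state s, with t(Backorder) = 0. Conditioning on the first day:
t(Medium) = 1 + 0.2·t(Medium) + 0.35·t(Low)
t(Low) = 1 + 0.35·t(Medium) + 0.3·t(Low)
Solving: t(Medium) = 2.4000, t(Low) = 2.6286.
Expected days from Medium to Backorder: 2.4000.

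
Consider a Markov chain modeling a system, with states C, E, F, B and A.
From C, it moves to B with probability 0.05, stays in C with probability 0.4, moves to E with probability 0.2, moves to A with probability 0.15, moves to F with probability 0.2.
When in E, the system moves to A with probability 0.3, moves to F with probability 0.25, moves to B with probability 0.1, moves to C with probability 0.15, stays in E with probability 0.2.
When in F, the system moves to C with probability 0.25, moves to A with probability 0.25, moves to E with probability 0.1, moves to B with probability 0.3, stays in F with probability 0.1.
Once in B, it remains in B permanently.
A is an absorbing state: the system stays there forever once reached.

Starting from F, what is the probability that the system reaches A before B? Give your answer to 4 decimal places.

0.5314

Let h(s) be the probability of absorption at A starting from transient state s. Then h(A) = 1 and h(B) = 0. By first-step analysis:
h(C) = 0.4·h(C) + 0.2·h(E) + 0.2·h(F) + 0.05·0 + 0.15·1
h(E) = 0.15·h(C) + 0.2·h(E) + 0.25·h(F) + 0.1·0 + 0.3·1
h(F) = 0.25·h(C) + 0.1·h(E) + 0.1·h(F) + 0.3·0 + 0.25·1
Solving: h(C) = 0.6480, h(E) = 0.6626, h(F) = 0.5314.
Starting from F, the probability is 0.5314.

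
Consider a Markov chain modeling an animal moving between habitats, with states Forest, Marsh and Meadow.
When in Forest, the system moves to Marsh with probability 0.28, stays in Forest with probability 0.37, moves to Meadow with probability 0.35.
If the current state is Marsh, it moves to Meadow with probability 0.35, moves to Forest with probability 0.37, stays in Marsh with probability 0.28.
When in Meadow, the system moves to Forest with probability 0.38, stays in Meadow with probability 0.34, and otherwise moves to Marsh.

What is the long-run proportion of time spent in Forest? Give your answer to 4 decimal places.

0.3735

Let the stationary distribution be π with π = πP and π_1 + π_2 + π_3 = 1.
π_1 = 0.37·π_1 + 0.37·π_2 + 0.38·π_3
π_2 = 0.28·π_1 + 0.28·π_2 + 0.28·π_3
Solving with the normalization constraint gives π = (0.3735, 0.2800, 0.3465).
So the stationary probability of Forest is 0.3735.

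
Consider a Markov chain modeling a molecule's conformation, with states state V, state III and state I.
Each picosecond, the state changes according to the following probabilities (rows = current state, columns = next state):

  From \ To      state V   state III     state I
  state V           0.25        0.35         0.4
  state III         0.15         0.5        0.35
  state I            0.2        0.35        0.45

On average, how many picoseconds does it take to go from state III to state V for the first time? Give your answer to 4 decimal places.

5.9016

Let t(s) be the expected number of picoseconds to first reach state V from state s, with t(state V) = 0. Conditioning on the first picosecond:
t(state III) = 1 + 0.5·t(state III) + 0.35·t(state I)
t(state I) = 1 + 0.35·t(state III) + 0.45·t(state I)
Solving: t(state III) = 5.9016, t(state I) = 5.5738.
Expected picoseconds from state III to state V: 5.9016.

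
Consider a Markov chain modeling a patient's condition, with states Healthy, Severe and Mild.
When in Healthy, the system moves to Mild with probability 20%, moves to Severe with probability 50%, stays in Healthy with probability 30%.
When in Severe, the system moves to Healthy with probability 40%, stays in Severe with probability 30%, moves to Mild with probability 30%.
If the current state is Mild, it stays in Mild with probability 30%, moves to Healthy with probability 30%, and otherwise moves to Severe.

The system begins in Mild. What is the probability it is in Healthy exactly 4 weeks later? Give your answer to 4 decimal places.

Propagate the distribution vector 4 weeks from Mild.
After 0 weeks: (0.0000, 0.0000, 1.0000)
After 1 week: (0.3000, 0.4000, 0.3000)
After 2 weeks: (0.3400, 0.3900, 0.2700)
After 3 weeks: (0.3390, 0.3950, 0.2660)
After 4 weeks: (0.3395, 0.3944, 0.2661)
P(in Healthy after 4 weeks) = 0.3395

0.3395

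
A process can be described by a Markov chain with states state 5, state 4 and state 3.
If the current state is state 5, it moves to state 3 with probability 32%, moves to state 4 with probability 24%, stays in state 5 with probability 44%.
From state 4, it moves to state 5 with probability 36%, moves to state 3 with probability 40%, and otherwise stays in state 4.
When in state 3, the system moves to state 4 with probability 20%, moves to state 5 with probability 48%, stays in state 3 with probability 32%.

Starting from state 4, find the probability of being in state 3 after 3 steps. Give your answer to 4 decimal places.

0.3379

Propagate the distribution vector 3 steps from state 4.
After 0 steps: (0.0000, 1.0000, 0.0000)
After 1 step: (0.3600, 0.2400, 0.4000)
After 2 steps: (0.4368, 0.2240, 0.3392)
After 3 steps: (0.4356, 0.2264, 0.3379)
P(in state 3 after 3 steps) = 0.3379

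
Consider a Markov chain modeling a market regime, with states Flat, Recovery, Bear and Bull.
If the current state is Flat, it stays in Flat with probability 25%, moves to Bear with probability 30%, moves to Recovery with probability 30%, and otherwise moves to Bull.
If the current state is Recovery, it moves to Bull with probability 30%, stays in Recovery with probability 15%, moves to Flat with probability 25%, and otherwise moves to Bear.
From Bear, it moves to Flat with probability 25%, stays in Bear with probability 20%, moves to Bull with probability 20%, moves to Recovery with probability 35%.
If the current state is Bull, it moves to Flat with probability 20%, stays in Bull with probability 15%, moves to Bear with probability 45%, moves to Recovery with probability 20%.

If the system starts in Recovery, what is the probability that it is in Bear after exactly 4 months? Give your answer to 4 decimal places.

Propagate the distribution vector 4 months from Recovery.
After 0 months: (0.0000, 1.0000, 0.0000, 0.0000)
After 1 month: (0.2500, 0.1500, 0.3000, 0.3000)
After 2 months: (0.2350, 0.2625, 0.3150, 0.1875)
After 3 months: (0.2406, 0.2576, 0.2966, 0.2051)
After 4 months: (0.2397, 0.2557, 0.3011, 0.2035)
P(in Bear after 4 months) = 0.3011

0.3011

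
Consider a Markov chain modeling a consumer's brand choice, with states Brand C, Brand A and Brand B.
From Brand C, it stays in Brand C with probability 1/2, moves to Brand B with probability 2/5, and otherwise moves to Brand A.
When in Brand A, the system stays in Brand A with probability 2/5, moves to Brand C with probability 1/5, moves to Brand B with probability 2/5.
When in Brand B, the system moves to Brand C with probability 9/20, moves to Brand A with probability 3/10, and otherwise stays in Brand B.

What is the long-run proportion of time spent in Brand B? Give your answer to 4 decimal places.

Let the stationary distribution be π with π = πP and π_1 + π_2 + π_3 = 1.
π_1 = 0.5·π_1 + 0.2·π_2 + 0.45·π_3
π_2 = 0.1·π_1 + 0.4·π_2 + 0.3·π_3
Solving with the normalization constraint gives π = (0.4099, 0.2422, 0.3478).
So the stationary probability of Brand B is 0.3478.

0.3478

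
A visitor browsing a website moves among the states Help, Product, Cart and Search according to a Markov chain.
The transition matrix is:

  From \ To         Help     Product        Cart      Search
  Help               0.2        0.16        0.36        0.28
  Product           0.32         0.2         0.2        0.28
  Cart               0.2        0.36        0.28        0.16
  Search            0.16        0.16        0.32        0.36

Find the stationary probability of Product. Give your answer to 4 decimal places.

0.2270

Let the stationary distribution be π with π = πP and π_1 + π_2 + π_3 + π_4 = 1.
π_1 = 0.2·π_1 + 0.32·π_2 + 0.2·π_3 + 0.16·π_4
π_2 = 0.16·π_1 + 0.2·π_2 + 0.36·π_3 + 0.16·π_4
π_3 = 0.36·π_1 + 0.2·π_2 + 0.28·π_3 + 0.32·π_4
Solving with the normalization constraint gives π = (0.2166, 0.2270, 0.2898, 0.2665).
So the stationary probability of Product is 0.2270.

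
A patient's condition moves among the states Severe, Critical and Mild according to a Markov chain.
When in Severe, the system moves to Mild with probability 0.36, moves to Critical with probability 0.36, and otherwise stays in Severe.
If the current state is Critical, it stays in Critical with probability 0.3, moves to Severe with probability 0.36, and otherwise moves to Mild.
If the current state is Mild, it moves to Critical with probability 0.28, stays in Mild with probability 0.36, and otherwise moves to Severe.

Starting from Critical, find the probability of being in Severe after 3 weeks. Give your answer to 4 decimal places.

0.3335

Propagate the distribution vector 3 weeks from Critical.
After 0 weeks: (0.0000, 1.0000, 0.0000)
After 1 week: (0.3600, 0.3000, 0.3400)
After 2 weeks: (0.3312, 0.3148, 0.3540)
After 3 weeks: (0.3335, 0.3128, 0.3537)
P(in Severe after 3 weeks) = 0.3335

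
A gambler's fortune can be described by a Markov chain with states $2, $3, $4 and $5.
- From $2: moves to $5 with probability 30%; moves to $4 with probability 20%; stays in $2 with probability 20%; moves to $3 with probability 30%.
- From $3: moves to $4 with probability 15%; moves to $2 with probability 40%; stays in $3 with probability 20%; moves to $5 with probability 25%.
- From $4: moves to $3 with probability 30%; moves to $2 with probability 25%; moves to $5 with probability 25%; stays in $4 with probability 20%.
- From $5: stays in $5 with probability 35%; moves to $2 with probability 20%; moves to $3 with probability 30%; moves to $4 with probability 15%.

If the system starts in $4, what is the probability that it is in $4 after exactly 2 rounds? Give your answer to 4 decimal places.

Propagate the distribution vector 2 rounds from $4.
After 0 rounds: (0.0000, 0.0000, 1.0000, 0.0000)
After 1 round: (0.2500, 0.3000, 0.2000, 0.2500)
After 2 rounds: (0.2700, 0.2700, 0.1725, 0.2875)
P(in $4 after 2 rounds) = 0.1725

0.1725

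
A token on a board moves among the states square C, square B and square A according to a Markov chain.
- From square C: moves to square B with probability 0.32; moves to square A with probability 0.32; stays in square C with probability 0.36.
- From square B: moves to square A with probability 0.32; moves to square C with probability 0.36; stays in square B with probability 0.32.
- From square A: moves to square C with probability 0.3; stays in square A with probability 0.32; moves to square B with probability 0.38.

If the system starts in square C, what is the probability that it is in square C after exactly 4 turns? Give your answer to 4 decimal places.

Propagate the distribution vector 4 turns from square C.
After 0 turns: (1.0000, 0.0000, 0.0000)
After 1 turn: (0.3600, 0.3200, 0.3200)
After 2 turns: (0.3408, 0.3392, 0.3200)
After 3 turns: (0.3408, 0.3392, 0.3200)
After 4 turns: (0.3408, 0.3392, 0.3200)
P(in square C after 4 turns) = 0.3408

0.3408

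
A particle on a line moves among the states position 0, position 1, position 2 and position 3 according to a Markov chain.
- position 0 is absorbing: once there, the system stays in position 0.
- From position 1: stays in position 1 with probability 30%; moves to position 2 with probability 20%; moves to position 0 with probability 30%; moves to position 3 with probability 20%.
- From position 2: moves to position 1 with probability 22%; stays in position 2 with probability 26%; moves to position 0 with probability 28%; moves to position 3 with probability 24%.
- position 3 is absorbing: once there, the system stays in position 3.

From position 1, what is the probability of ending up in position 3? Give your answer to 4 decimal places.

Let h(s) be the probability of absorption at position 3 starting from transient state s. Then h(position 3) = 1 and h(position 0) = 0. By first-step analysis:
h(position 1) = 0.3·0 + 0.3·h(position 1) + 0.2·h(position 2) + 0.2·1
h(position 2) = 0.28·0 + 0.22·h(position 1) + 0.26·h(position 2) + 0.24·1
Solving: h(position 1) = 0.4135, h(position 2) = 0.4473.
Starting from position 1, the probability is 0.4135.

0.4135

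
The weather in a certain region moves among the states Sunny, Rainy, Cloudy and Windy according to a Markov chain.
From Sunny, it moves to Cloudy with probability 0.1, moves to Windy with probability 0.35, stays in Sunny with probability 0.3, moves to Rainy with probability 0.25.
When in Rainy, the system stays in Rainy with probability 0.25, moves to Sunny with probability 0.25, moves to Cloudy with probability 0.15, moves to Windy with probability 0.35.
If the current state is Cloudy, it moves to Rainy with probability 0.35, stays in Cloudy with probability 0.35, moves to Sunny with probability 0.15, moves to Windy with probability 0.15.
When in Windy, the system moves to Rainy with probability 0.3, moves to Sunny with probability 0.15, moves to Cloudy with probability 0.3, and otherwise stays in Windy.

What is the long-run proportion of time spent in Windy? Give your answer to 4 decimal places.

Let the stationary distribution be π with π = πP and π_1 + π_2 + π_3 + π_4 = 1.
π_1 = 0.3·π_1 + 0.25·π_2 + 0.15·π_3 + 0.15·π_4
π_2 = 0.25·π_1 + 0.25·π_2 + 0.35·π_3 + 0.3·π_4
π_3 = 0.1·π_1 + 0.15·π_2 + 0.35·π_3 + 0.3·π_4
Solving with the normalization constraint gives π = (0.2102, 0.2865, 0.2263, 0.2770).
So the stationary probability of Windy is 0.2770.

0.2770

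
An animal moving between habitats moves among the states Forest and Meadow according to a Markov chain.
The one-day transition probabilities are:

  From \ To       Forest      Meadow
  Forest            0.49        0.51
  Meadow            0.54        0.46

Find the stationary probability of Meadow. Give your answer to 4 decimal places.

Let the stationary distribution be π with π = πP and π_1 + π_2 = 1.
π_1 = 0.49·π_1 + 0.54·π_2
Solving with the normalization constraint gives π = (0.5143, 0.4857).
So the stationary probability of Meadow is 0.4857.

0.4857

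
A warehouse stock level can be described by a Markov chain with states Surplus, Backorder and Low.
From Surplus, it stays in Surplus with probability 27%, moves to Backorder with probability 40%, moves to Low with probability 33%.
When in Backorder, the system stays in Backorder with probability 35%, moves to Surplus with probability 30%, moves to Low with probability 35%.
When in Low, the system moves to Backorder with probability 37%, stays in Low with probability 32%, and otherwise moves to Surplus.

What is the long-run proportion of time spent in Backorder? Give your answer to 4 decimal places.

0.3714

Let the stationary distribution be π with π = πP and π_1 + π_2 + π_3 = 1.
π_1 = 0.27·π_1 + 0.3·π_2 + 0.31·π_3
π_2 = 0.4·π_1 + 0.35·π_2 + 0.37·π_3
Solving with the normalization constraint gives π = (0.2945, 0.3714, 0.3341).
So the stationary probability of Backorder is 0.3714.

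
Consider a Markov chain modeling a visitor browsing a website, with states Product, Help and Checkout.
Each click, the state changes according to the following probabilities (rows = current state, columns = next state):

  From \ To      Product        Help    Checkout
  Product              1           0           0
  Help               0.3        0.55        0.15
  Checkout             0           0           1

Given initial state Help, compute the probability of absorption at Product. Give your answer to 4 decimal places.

0.6667

Let h(s) be the probability of absorption at Product starting from transient state s. Then h(Product) = 1 and h(Checkout) = 0. By first-step analysis:
h(Help) = 0.3·1 + 0.55·h(Help) + 0.15·0
Solving: h(Help) = 0.6667.
Starting from Help, the probability is 0.6667.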